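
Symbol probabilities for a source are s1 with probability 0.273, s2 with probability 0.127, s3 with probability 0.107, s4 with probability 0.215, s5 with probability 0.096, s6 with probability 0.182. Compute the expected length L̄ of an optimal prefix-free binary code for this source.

Repeatedly combine the two least-probable nodes; the expected code length is the sum of the merged weights.
merge 12/125 + 107/1000 → 203/1000
merge 127/1000 + 91/500 → 309/1000
merge 203/1000 + 43/200 → 209/500
merge 273/1000 + 309/1000 → 291/500
merge 209/500 + 291/500 → 1
L = 203/1000 + 309/1000 + 209/500 + 291/500 + 1 = 314/125 = 2.512 bits/symbol.

2.512 bits/symbol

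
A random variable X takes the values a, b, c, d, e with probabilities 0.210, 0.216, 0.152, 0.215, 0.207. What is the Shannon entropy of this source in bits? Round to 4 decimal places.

2.3106 bits

H = −Σ pᵢ log₂ pᵢ.
−0.210·log₂(0.210) = 0.4728
−0.216·log₂(0.216) = 0.4776
−0.152·log₂(0.152) = 0.4131
−0.215·log₂(0.215) = 0.4768
−0.207·log₂(0.207) = 0.4704
Sum ≈ 2.3106 → 2.3106 bits.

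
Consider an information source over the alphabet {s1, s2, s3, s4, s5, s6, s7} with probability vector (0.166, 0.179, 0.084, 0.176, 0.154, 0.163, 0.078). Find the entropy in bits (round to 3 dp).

H = −Σ pᵢ log₂ pᵢ.
−0.166·log₂(0.166) = 0.4301
−0.179·log₂(0.179) = 0.4443
−0.084·log₂(0.084) = 0.3002
−0.176·log₂(0.176) = 0.4411
−0.154·log₂(0.154) = 0.4156
−0.163·log₂(0.163) = 0.4266
−0.078·log₂(0.078) = 0.2871
Sum ≈ 2.7449 → 2.745 bits.

2.745 bits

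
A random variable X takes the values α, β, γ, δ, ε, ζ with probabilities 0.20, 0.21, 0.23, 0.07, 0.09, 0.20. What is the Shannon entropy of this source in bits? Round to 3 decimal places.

H = −Σ pᵢ log₂ pᵢ.
−0.20·log₂(0.20) = 0.4644
−0.21·log₂(0.21) = 0.4728
−0.23·log₂(0.23) = 0.4877
−0.07·log₂(0.07) = 0.2686
−0.09·log₂(0.09) = 0.3127
−0.20·log₂(0.20) = 0.4644
Sum ≈ 2.4705 → 2.470 bits.

2.470 bits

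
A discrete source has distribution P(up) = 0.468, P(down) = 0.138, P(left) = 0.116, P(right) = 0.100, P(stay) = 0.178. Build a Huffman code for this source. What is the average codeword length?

Repeatedly combine the two least-probable nodes; the expected code length is the sum of the merged weights.
merge 1/10 + 29/250 → 27/125
merge 69/500 + 89/500 → 79/250
merge 27/125 + 79/250 → 133/250
merge 117/250 + 133/250 → 1
L = 27/125 + 79/250 + 133/250 + 1 = 258/125 = 2.064 bits/symbol.

2.064 bits/symbol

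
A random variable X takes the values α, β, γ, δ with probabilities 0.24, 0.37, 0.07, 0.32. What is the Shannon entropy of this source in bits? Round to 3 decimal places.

1.819 bits

H = −Σ pᵢ log₂ pᵢ.
−0.24·log₂(0.24) = 0.4941
−0.37·log₂(0.37) = 0.5307
−0.07·log₂(0.07) = 0.2686
−0.32·log₂(0.32) = 0.5260
Sum ≈ 1.8195 → 1.819 bits.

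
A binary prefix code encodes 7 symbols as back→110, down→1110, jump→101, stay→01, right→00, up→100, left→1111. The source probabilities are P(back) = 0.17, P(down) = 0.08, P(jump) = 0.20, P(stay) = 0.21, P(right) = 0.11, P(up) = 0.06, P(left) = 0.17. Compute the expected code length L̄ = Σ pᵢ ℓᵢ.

L̄ = Σ pᵢ·ℓᵢ = 0.17·3 + 0.08·4 + 0.20·3 + 0.21·2 + 0.11·2 + 0.06·3 + 0.17·4 = 2.93 bits/symbol.

2.93 bits/symbol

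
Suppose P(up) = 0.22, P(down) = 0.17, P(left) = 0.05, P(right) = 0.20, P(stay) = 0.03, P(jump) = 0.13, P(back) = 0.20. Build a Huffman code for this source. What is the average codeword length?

Repeatedly combine the two least-probable nodes; the expected code length is the sum of the merged weights.
merge 3/100 + 1/20 → 2/25
merge 2/25 + 13/100 → 21/100
merge 17/100 + 1/5 → 37/100
merge 1/5 + 21/100 → 41/100
merge 11/50 + 37/100 → 59/100
merge 41/100 + 59/100 → 1
L = 2/25 + 21/100 + 37/100 + 41/100 + 59/100 + 1 = 133/50 = 2.66 bits/symbol.

2.66 bits/symbol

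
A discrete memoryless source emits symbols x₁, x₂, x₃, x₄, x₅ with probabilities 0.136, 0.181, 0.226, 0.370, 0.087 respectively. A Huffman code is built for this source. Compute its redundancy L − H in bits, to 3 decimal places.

Entropy H = −Σ p log₂ p ≈ 2.1599 bits.
Huffman merges: 87/1000+17/125→223/1000; 181/1000+223/1000→101/250; 113/500+37/100→149/250; 101/250+149/250→1. L = 2223/1000 ≈ 2.2230.
L − H = 2.2230 − 2.1599 = 0.063 bits.

0.063 bits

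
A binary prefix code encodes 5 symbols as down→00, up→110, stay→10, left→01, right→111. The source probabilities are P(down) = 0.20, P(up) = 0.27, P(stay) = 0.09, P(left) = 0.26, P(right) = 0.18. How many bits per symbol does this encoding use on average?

L̄ = Σ pᵢ·ℓᵢ = 0.20·2 + 0.27·3 + 0.09·2 + 0.26·2 + 0.18·3 = 2.45 bits/symbol.

2.45 bits/symbol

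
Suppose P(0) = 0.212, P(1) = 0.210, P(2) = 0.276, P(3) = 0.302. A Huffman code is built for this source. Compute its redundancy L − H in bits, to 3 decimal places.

Entropy H = −Σ p log₂ p ≈ 1.9815 bits.
Huffman merges: 21/100+53/250→211/500; 69/250+151/500→289/500; 211/500+289/500→1. L = 2 ≈ 2.0000.
L − H = 2.0000 − 1.9815 = 0.018 bits.

0.018 bits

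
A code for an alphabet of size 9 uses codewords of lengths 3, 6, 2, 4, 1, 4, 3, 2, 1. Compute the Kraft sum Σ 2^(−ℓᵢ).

With common denominator 2^6 = 64: Σ 2^(−ℓᵢ) = 8/64 + 1/64 + 16/64 + 4/64 + 32/64 + 4/64 + 8/64 + 16/64 + 32/64 = 121/64 = 1.890625.

1.890625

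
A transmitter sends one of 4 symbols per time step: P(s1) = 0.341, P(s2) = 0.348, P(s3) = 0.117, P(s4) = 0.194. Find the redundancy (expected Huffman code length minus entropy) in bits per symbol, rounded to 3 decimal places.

0.083 bits

Entropy H = −Σ p log₂ p ≈ 1.8804 bits.
Huffman merges: 117/1000+97/500→311/1000; 311/1000+341/1000→163/250; 87/250+163/250→1. L = 1963/1000 ≈ 1.9630.
L − H = 1.9630 − 1.8804 = 0.083 bits.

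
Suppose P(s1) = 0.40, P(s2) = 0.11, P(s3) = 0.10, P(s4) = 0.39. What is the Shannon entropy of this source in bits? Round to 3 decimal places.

H = −Σ pᵢ log₂ pᵢ.
−0.40·log₂(0.40) = 0.5288
−0.11·log₂(0.11) = 0.3503
−0.10·log₂(0.10) = 0.3322
−0.39·log₂(0.39) = 0.5298
Sum ≈ 1.7410 → 1.741 bits.

1.741 bits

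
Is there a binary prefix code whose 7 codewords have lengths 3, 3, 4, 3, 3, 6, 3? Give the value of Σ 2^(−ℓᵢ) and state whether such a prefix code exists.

With common denominator 2^6 = 64: Σ 2^(−ℓᵢ) = 8/64 + 8/64 + 4/64 + 8/64 + 8/64 + 1/64 + 8/64 = 45/64 = 0.703125.
Kraft's inequality requires Σ ≤ 1; here Σ = 0.703125 ≤ 1, so such a prefix code exists.

0.703125; yes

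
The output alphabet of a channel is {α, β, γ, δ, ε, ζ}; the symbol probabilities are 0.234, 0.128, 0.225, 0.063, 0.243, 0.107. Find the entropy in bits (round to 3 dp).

H = −Σ pᵢ log₂ pᵢ.
−0.234·log₂(0.234) = 0.4903
−0.128·log₂(0.128) = 0.3796
−0.225·log₂(0.225) = 0.4842
−0.063·log₂(0.063) = 0.2513
−0.243·log₂(0.243) = 0.4960
−0.107·log₂(0.107) = 0.3450
Sum ≈ 2.4464 → 2.446 bits.

2.446 bits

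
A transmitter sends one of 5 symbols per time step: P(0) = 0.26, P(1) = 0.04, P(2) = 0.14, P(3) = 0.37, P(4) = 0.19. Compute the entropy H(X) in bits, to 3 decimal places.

2.074 bits

H = −Σ pᵢ log₂ pᵢ.
−0.26·log₂(0.26) = 0.5053
−0.04·log₂(0.04) = 0.1858
−0.14·log₂(0.14) = 0.3971
−0.37·log₂(0.37) = 0.5307
−0.19·log₂(0.19) = 0.4552
Sum ≈ 2.0741 → 2.074 bits.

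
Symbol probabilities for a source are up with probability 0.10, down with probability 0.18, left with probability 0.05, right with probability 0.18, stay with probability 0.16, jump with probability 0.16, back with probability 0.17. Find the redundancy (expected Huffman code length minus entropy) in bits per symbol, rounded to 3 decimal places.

Entropy H = −Σ p log₂ p ≈ 2.7195 bits.
Huffman merges: 1/20+1/10→3/20; 3/20+4/25→31/100; 4/25+17/100→33/100; 9/50+9/50→9/25; 31/100+33/100→16/25; 9/25+16/25→1. L = 279/100 ≈ 2.7900.
L − H = 2.7900 − 2.7195 = 0.070 bits.

0.070 bits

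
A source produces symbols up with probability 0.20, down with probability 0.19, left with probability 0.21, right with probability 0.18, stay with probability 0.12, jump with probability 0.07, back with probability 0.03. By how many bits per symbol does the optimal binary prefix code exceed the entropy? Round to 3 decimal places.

0.065 bits

Entropy H = −Σ p log₂ p ≈ 2.6251 bits.
Huffman merges: 3/100+7/100→1/10; 1/10+3/25→11/50; 9/50+19/100→37/100; 1/5+21/100→41/100; 11/50+37/100→59/100; 41/100+59/100→1. L = 269/100 ≈ 2.6900.
L − H = 2.6900 − 2.6251 = 0.065 bits.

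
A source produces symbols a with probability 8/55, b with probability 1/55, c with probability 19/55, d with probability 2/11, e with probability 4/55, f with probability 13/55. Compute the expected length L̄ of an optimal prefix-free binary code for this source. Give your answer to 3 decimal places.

Repeatedly combine the two least-probable nodes; the expected code length is the sum of the merged weights.
merge 1/55 + 4/55 → 1/11
merge 1/11 + 8/55 → 13/55
merge 2/11 + 13/55 → 23/55
merge 13/55 + 19/55 → 32/55
merge 23/55 + 32/55 → 1
L = 1/11 + 13/55 + 23/55 + 32/55 + 1 = 128/55 ≈ 2.327 bits/symbol.

2.327 bits/symbol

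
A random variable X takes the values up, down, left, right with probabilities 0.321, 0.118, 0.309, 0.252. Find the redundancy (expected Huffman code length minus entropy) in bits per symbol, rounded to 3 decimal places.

0.085 bits

Entropy H = −Σ p log₂ p ≈ 1.9147 bits.
Huffman merges: 59/500+63/250→37/100; 309/1000+321/1000→63/100; 37/100+63/100→1. L = 2 ≈ 2.0000.
L − H = 2.0000 − 1.9147 = 0.085 bits.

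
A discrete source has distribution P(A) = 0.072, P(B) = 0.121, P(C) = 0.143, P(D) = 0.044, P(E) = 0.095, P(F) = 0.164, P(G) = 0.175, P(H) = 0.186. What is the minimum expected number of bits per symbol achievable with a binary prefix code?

Repeatedly combine the two least-probable nodes; the expected code length is the sum of the merged weights.
merge 11/250 + 9/125 → 29/250
merge 19/200 + 29/250 → 211/1000
merge 121/1000 + 143/1000 → 33/125
merge 41/250 + 7/40 → 339/1000
merge 93/500 + 211/1000 → 397/1000
merge 33/125 + 339/1000 → 603/1000
merge 397/1000 + 603/1000 → 1
L = 29/250 + 211/1000 + 33/125 + 339/1000 + 397/1000 + 603/1000 + 1 = 293/100 = 2.93 bits/symbol.

2.93 bits/symbol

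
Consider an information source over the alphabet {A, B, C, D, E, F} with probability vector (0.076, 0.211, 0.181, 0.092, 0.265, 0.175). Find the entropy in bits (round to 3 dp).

2.467 bits

H = −Σ pᵢ log₂ pᵢ.
−0.076·log₂(0.076) = 0.2826
−0.211·log₂(0.211) = 0.4736
−0.181·log₂(0.181) = 0.4463
−0.092·log₂(0.092) = 0.3167
−0.265·log₂(0.265) = 0.5077
−0.175·log₂(0.175) = 0.4401
Sum ≈ 2.4670 → 2.467 bits.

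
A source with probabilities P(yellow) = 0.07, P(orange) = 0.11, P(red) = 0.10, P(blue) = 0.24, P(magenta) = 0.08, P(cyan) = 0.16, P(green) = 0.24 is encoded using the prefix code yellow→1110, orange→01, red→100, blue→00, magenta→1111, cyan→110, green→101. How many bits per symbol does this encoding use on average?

2.8 bits/symbol

L̄ = Σ pᵢ·ℓᵢ = 0.07·4 + 0.11·2 + 0.10·3 + 0.24·2 + 0.08·4 + 0.16·3 + 0.24·3 = 2.8 bits/symbol.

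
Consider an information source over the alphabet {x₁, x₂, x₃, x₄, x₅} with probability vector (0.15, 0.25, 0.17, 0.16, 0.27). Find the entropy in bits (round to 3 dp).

2.278 bits

H = −Σ pᵢ log₂ pᵢ.
−0.15·log₂(0.15) = 0.4105
−0.25·log₂(0.25) = 0.5000
−0.17·log₂(0.17) = 0.4346
−0.16·log₂(0.16) = 0.4230
−0.27·log₂(0.27) = 0.5100
Sum ≈ 2.2782 → 2.278 bits.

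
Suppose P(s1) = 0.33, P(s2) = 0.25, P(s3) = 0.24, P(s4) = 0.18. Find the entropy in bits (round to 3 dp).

1.967 bits

H = −Σ pᵢ log₂ pᵢ.
−0.33·log₂(0.33) = 0.5278
−0.25·log₂(0.25) = 0.5000
−0.24·log₂(0.24) = 0.4941
−0.18·log₂(0.18) = 0.4453
Sum ≈ 1.9673 → 1.967 bits.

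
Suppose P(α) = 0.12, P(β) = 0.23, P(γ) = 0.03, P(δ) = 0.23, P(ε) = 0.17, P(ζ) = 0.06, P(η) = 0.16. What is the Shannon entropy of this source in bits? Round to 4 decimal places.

2.5953 bits

H = −Σ pᵢ log₂ pᵢ.
−0.12·log₂(0.12) = 0.3671
−0.23·log₂(0.23) = 0.4877
−0.03·log₂(0.03) = 0.1518
−0.23·log₂(0.23) = 0.4877
−0.17·log₂(0.17) = 0.4346
−0.06·log₂(0.06) = 0.2435
−0.16·log₂(0.16) = 0.4230
Sum ≈ 2.5953 → 2.5953 bits.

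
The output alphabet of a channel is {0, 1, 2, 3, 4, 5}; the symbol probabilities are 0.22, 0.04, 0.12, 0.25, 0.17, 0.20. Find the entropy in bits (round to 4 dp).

2.4324 bits

H = −Σ pᵢ log₂ pᵢ.
−0.22·log₂(0.22) = 0.4806
−0.04·log₂(0.04) = 0.1858
−0.12·log₂(0.12) = 0.3671
−0.25·log₂(0.25) = 0.5000
−0.17·log₂(0.17) = 0.4346
−0.20·log₂(0.20) = 0.4644
Sum ≈ 2.4324 → 2.4324 bits.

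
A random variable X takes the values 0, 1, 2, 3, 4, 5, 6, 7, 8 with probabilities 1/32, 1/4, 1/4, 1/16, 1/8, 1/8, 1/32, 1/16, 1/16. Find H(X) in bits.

Each probability is a power of 1/2, so log₂(1/p) is an integer.
H = Σ p·log₂(1/p) = 1/32·5 + 1/4·2 + 1/4·2 + 1/16·4 + 1/8·3 + 1/8·3 + 1/32·5 + 1/16·4 + 1/16·4 = 2.8125 bits.

2.8125 bits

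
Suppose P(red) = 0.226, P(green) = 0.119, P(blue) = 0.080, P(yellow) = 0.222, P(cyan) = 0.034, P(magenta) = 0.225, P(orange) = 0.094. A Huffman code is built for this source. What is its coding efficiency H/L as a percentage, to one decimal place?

97.9%

Entropy H = −Σ p log₂ p ≈ 2.5946 bits.
Huffman merges: 17/500+2/25→57/500; 47/500+57/500→26/125; 119/1000+26/125→327/1000; 111/500+9/40→447/1000; 113/500+327/1000→553/1000; 447/1000+553/1000→1. L = 2649/1000 ≈ 2.6490.
Efficiency = H/L = 2.5946/2.6490 = 97.9%.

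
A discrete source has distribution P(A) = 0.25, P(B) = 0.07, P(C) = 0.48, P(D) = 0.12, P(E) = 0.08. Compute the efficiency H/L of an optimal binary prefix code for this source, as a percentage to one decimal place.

99.8%

Entropy H = −Σ p log₂ p ≈ 1.9354 bits.
Huffman merges: 7/100+2/25→3/20; 3/25+3/20→27/100; 1/4+27/100→13/25; 12/25+13/25→1. L = 97/50 ≈ 1.9400.
Efficiency = H/L = 1.9354/1.9400 = 99.8%.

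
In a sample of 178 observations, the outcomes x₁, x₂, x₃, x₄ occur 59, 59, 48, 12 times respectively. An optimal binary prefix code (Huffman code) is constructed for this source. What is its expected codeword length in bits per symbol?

2 bits/symbol

Probabilities are the counts divided by 178.
Repeatedly combine the two least-probable nodes; the expected code length is the sum of the merged weights.
merge 6/89 + 24/89 → 30/89
merge 59/178 + 59/178 → 59/89
merge 30/89 + 59/89 → 1
L = 30/89 + 59/89 + 1 = 2 bits/symbol.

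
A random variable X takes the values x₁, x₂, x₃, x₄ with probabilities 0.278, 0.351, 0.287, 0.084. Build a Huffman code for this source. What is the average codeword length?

2 bits/symbol

Repeatedly combine the two least-probable nodes; the expected code length is the sum of the merged weights.
merge 21/250 + 139/500 → 181/500
merge 287/1000 + 351/1000 → 319/500
merge 181/500 + 319/500 → 1
L = 181/500 + 319/500 + 1 = 2 bits/symbol.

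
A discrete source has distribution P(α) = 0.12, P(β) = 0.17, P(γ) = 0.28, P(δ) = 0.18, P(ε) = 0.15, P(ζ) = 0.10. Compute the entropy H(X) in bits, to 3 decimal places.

2.504 bits

H = −Σ pᵢ log₂ pᵢ.
−0.12·log₂(0.12) = 0.3671
−0.17·log₂(0.17) = 0.4346
−0.28·log₂(0.28) = 0.5142
−0.18·log₂(0.18) = 0.4453
−0.15·log₂(0.15) = 0.4105
−0.10·log₂(0.10) = 0.3322
Sum ≈ 2.5039 → 2.504 bits.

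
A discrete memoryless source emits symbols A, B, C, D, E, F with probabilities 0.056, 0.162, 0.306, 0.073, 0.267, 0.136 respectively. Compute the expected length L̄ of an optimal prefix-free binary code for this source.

Repeatedly combine the two least-probable nodes; the expected code length is the sum of the merged weights.
merge 7/125 + 73/1000 → 129/1000
merge 129/1000 + 17/125 → 53/200
merge 81/500 + 53/200 → 427/1000
merge 267/1000 + 153/500 → 573/1000
merge 427/1000 + 573/1000 → 1
L = 129/1000 + 53/200 + 427/1000 + 573/1000 + 1 = 1197/500 = 2.394 bits/symbol.

2.394 bits/symbol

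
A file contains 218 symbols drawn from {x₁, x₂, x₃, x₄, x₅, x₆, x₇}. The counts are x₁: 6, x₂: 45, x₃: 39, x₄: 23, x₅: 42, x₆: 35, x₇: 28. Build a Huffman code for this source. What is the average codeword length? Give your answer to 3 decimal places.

2.734 bits/symbol

Probabilities are the counts divided by 218.
Repeatedly combine the two least-probable nodes; the expected code length is the sum of the merged weights.
merge 3/109 + 23/218 → 29/218
merge 14/109 + 29/218 → 57/218
merge 35/218 + 39/218 → 37/109
merge 21/109 + 45/218 → 87/218
merge 57/218 + 37/109 → 131/218
merge 87/218 + 131/218 → 1
L = 29/218 + 57/218 + 37/109 + 87/218 + 131/218 + 1 = 298/109 ≈ 2.734 bits/symbol.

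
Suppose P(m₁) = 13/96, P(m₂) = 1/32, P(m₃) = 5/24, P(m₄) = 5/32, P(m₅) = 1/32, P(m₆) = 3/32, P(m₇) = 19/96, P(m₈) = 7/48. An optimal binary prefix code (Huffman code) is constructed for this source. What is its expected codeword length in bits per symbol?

2.8125 bits/symbol

Repeatedly combine the two least-probable nodes; the expected code length is the sum of the merged weights.
merge 1/32 + 1/32 → 1/16
merge 1/16 + 3/32 → 5/32
merge 13/96 + 7/48 → 9/32
merge 5/32 + 5/32 → 5/16
merge 19/96 + 5/24 → 13/32
merge 9/32 + 5/16 → 19/32
merge 13/32 + 19/32 → 1
L = 1/16 + 5/32 + 9/32 + 5/16 + 13/32 + 19/32 + 1 = 45/16 = 2.8125 bits/symbol.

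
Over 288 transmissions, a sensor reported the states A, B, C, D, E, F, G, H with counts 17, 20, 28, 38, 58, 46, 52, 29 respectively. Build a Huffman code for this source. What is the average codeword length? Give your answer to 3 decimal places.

2.927 bits/symbol

Probabilities are the counts divided by 288.
Repeatedly combine the two least-probable nodes; the expected code length is the sum of the merged weights.
merge 17/288 + 5/72 → 37/288
merge 7/72 + 29/288 → 19/96
merge 37/288 + 19/144 → 25/96
merge 23/144 + 13/72 → 49/144
merge 19/96 + 29/144 → 115/288
merge 25/96 + 49/144 → 173/288
merge 115/288 + 173/288 → 1
L = 37/288 + 19/96 + 25/96 + 49/144 + 115/288 + 173/288 + 1 = 281/96 ≈ 2.927 bits/symbol.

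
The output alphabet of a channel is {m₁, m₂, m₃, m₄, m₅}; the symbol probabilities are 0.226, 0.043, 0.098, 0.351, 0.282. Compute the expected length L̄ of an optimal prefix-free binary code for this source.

2.141 bits/symbol

Repeatedly combine the two least-probable nodes; the expected code length is the sum of the merged weights.
merge 43/1000 + 49/500 → 141/1000
merge 141/1000 + 113/500 → 367/1000
merge 141/500 + 351/1000 → 633/1000
merge 367/1000 + 633/1000 → 1
L = 141/1000 + 367/1000 + 633/1000 + 1 = 2141/1000 = 2.141 bits/symbol.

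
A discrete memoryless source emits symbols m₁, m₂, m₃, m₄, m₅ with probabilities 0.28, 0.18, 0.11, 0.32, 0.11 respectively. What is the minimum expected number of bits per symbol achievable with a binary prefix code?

Repeatedly combine the two least-probable nodes; the expected code length is the sum of the merged weights.
merge 11/100 + 11/100 → 11/50
merge 9/50 + 11/50 → 2/5
merge 7/25 + 8/25 → 3/5
merge 2/5 + 3/5 → 1
L = 11/50 + 2/5 + 3/5 + 1 = 111/50 = 2.22 bits/symbol.

2.22 bits/symbol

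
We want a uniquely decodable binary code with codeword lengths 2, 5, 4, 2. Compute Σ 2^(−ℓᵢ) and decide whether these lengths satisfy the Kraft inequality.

0.59375; yes

With common denominator 2^5 = 32: Σ 2^(−ℓᵢ) = 8/32 + 1/32 + 2/32 + 8/32 = 19/32 = 0.59375.
Kraft's inequality requires Σ ≤ 1; here Σ = 0.59375 ≤ 1, so such a prefix code exists.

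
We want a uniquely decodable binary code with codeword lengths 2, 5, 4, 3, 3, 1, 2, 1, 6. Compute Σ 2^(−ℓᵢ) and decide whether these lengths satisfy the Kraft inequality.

With common denominator 2^6 = 64: Σ 2^(−ℓᵢ) = 16/64 + 2/64 + 4/64 + 8/64 + 8/64 + 32/64 + 16/64 + 32/64 + 1/64 = 119/64 = 1.859375.
Kraft's inequality requires Σ ≤ 1; here Σ = 1.859375 > 1, so no such prefix code exists.

1.859375; no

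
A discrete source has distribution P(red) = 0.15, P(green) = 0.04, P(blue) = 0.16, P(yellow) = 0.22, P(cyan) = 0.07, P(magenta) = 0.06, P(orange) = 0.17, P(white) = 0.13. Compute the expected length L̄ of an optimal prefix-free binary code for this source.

Repeatedly combine the two least-probable nodes; the expected code length is the sum of the merged weights.
merge 1/25 + 3/50 → 1/10
merge 7/100 + 1/10 → 17/100
merge 13/100 + 3/20 → 7/25
merge 4/25 + 17/100 → 33/100
merge 17/100 + 11/50 → 39/100
merge 7/25 + 33/100 → 61/100
merge 39/100 + 61/100 → 1
L = 1/10 + 17/100 + 7/25 + 33/100 + 39/100 + 61/100 + 1 = 72/25 = 2.88 bits/symbol.

2.88 bits/symbol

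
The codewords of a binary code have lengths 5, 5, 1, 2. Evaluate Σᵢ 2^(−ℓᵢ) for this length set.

With common denominator 2^5 = 32: Σ 2^(−ℓᵢ) = 1/32 + 1/32 + 16/32 + 8/32 = 26/32 = 0.8125.

0.8125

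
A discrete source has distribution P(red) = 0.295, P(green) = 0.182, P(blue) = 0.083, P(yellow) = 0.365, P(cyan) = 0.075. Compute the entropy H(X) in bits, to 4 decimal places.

H = −Σ pᵢ log₂ pᵢ.
−0.295·log₂(0.295) = 0.5196
−0.182·log₂(0.182) = 0.4474
−0.083·log₂(0.083) = 0.2980
−0.365·log₂(0.365) = 0.5307
−0.075·log₂(0.075) = 0.2803
Sum ≈ 2.0759 → 2.0759 bits.

2.0759 bits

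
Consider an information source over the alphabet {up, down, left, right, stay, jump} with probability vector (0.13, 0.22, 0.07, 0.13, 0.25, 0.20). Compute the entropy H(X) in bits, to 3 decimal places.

2.479 bits

H = −Σ pᵢ log₂ pᵢ.
−0.13·log₂(0.13) = 0.3826
−0.22·log₂(0.22) = 0.4806
−0.07·log₂(0.07) = 0.2686
−0.13·log₂(0.13) = 0.3826
−0.25·log₂(0.25) = 0.5000
−0.20·log₂(0.20) = 0.4644
Sum ≈ 2.4788 → 2.479 bits.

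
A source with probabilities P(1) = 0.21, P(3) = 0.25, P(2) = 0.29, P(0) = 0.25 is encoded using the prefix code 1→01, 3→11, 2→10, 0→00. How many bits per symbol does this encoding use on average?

2 bits/symbol

L̄ = Σ pᵢ·ℓᵢ = 0.21·2 + 0.25·2 + 0.29·2 + 0.25·2 = 2 bits/symbol.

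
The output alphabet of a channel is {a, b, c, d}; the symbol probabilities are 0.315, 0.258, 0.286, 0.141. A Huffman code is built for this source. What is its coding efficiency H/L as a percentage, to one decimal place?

97.2%

Entropy H = −Σ p log₂ p ≈ 1.9442 bits.
Huffman merges: 141/1000+129/500→399/1000; 143/500+63/200→601/1000; 399/1000+601/1000→1. L = 2 ≈ 2.0000.
Efficiency = H/L = 1.9442/2.0000 = 97.2%.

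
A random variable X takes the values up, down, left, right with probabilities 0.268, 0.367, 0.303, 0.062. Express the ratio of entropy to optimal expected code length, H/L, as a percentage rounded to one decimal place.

92.2%

Entropy H = −Σ p log₂ p ≈ 1.8105 bits.
Huffman merges: 31/500+67/250→33/100; 303/1000+33/100→633/1000; 367/1000+633/1000→1. L = 1963/1000 ≈ 1.9630.
Efficiency = H/L = 1.8105/1.9630 = 92.2%.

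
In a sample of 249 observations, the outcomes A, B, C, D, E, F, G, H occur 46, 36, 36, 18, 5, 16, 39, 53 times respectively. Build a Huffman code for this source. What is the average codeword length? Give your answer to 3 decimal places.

Probabilities are the counts divided by 249.
Repeatedly combine the two least-probable nodes; the expected code length is the sum of the merged weights.
merge 5/249 + 16/249 → 7/83
merge 6/83 + 7/83 → 13/83
merge 12/83 + 12/83 → 24/83
merge 13/83 + 13/83 → 26/83
merge 46/249 + 53/249 → 33/83
merge 24/83 + 26/83 → 50/83
merge 33/83 + 50/83 → 1
L = 7/83 + 13/83 + 24/83 + 26/83 + 33/83 + 50/83 + 1 = 236/83 ≈ 2.843 bits/symbol.

2.843 bits/symbol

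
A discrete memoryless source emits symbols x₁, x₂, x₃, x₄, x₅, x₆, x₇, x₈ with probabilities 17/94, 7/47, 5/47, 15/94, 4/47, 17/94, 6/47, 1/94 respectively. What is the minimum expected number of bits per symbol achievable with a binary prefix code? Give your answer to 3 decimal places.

2.915 bits/symbol

Repeatedly combine the two least-probable nodes; the expected code length is the sum of the merged weights.
merge 1/94 + 4/47 → 9/94
merge 9/94 + 5/47 → 19/94
merge 6/47 + 7/47 → 13/47
merge 15/94 + 17/94 → 16/47
merge 17/94 + 19/94 → 18/47
merge 13/47 + 16/47 → 29/47
merge 18/47 + 29/47 → 1
L = 9/94 + 19/94 + 13/47 + 16/47 + 18/47 + 29/47 + 1 = 137/47 ≈ 2.915 bits/symbol.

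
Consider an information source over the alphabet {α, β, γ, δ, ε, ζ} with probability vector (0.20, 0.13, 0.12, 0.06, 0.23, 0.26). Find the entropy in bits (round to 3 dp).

2.451 bits

H = −Σ pᵢ log₂ pᵢ.
−0.20·log₂(0.20) = 0.4644
−0.13·log₂(0.13) = 0.3826
−0.12·log₂(0.12) = 0.3671
−0.06·log₂(0.06) = 0.2435
−0.23·log₂(0.23) = 0.4877
−0.26·log₂(0.26) = 0.5053
Sum ≈ 2.4506 → 2.451 bits.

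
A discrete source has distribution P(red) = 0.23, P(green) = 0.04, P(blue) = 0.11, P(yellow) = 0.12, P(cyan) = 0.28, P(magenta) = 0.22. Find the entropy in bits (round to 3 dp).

2.386 bits

H = −Σ pᵢ log₂ pᵢ.
−0.23·log₂(0.23) = 0.4877
−0.04·log₂(0.04) = 0.1858
−0.11·log₂(0.11) = 0.3503
−0.12·log₂(0.12) = 0.3671
−0.28·log₂(0.28) = 0.5142
−0.22·log₂(0.22) = 0.4806
Sum ≈ 2.3856 → 2.386 bits.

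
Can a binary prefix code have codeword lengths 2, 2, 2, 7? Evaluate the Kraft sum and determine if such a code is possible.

With common denominator 2^7 = 128: Σ 2^(−ℓᵢ) = 32/128 + 32/128 + 32/128 + 1/128 = 97/128 = 0.7578125.
Kraft's inequality requires Σ ≤ 1; here Σ = 0.7578125 ≤ 1, so such a prefix code exists.

0.7578125; yes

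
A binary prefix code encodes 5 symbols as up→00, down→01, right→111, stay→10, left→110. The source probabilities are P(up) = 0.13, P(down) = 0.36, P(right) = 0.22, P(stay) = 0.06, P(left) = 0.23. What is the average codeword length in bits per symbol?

2.45 bits/symbol

L̄ = Σ pᵢ·ℓᵢ = 0.13·2 + 0.36·2 + 0.22·3 + 0.06·2 + 0.23·3 = 2.45 bits/symbol.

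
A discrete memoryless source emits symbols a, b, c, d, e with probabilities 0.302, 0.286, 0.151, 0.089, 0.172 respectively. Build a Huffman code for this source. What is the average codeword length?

2.24 bits/symbol

Repeatedly combine the two least-probable nodes; the expected code length is the sum of the merged weights.
merge 89/1000 + 151/1000 → 6/25
merge 43/250 + 6/25 → 103/250
merge 143/500 + 151/500 → 147/250
merge 103/250 + 147/250 → 1
L = 6/25 + 103/250 + 147/250 + 1 = 56/25 = 2.24 bits/symbol.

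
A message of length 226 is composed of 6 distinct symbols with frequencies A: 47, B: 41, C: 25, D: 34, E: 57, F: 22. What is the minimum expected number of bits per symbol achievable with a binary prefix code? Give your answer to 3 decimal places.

Probabilities are the counts divided by 226.
Repeatedly combine the two least-probable nodes; the expected code length is the sum of the merged weights.
merge 11/113 + 25/226 → 47/226
merge 17/113 + 41/226 → 75/226
merge 47/226 + 47/226 → 47/113
merge 57/226 + 75/226 → 66/113
merge 47/113 + 66/113 → 1
L = 47/226 + 75/226 + 47/113 + 66/113 + 1 = 287/113 ≈ 2.540 bits/symbol.

2.540 bits/symbol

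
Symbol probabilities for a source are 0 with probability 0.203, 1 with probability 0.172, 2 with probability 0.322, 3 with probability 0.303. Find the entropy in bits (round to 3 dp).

1.952 bits

H = −Σ pᵢ log₂ pᵢ.
−0.203·log₂(0.203) = 0.4670
−0.172·log₂(0.172) = 0.4368
−0.322·log₂(0.322) = 0.5264
−0.303·log₂(0.303) = 0.5220
Sum ≈ 1.9522 → 1.952 bits.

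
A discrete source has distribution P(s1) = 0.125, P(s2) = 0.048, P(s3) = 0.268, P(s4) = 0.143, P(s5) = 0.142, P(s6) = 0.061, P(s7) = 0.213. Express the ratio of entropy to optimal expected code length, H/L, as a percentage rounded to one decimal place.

99.6%

Entropy H = −Σ p log₂ p ≈ 2.6169 bits.
Huffman merges: 6/125+61/1000→109/1000; 109/1000+1/8→117/500; 71/500+143/1000→57/200; 213/1000+117/500→447/1000; 67/250+57/200→553/1000; 447/1000+553/1000→1. L = 657/250 ≈ 2.6280.
Efficiency = H/L = 2.6169/2.6280 = 99.6%.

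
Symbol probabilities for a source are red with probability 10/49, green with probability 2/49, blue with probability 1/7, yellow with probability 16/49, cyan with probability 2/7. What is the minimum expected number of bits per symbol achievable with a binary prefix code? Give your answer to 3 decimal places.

2.184 bits/symbol

Repeatedly combine the two least-probable nodes; the expected code length is the sum of the merged weights.
merge 2/49 + 1/7 → 9/49
merge 9/49 + 10/49 → 19/49
merge 2/7 + 16/49 → 30/49
merge 19/49 + 30/49 → 1
L = 9/49 + 19/49 + 30/49 + 1 = 107/49 ≈ 2.184 bits/symbol.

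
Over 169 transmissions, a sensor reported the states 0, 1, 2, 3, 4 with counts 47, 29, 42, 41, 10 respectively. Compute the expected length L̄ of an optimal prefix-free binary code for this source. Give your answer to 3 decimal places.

2.231 bits/symbol

Probabilities are the counts divided by 169.
Repeatedly combine the two least-probable nodes; the expected code length is the sum of the merged weights.
merge 10/169 + 29/169 → 3/13
merge 3/13 + 41/169 → 80/169
merge 42/169 + 47/169 → 89/169
merge 80/169 + 89/169 → 1
L = 3/13 + 80/169 + 89/169 + 1 = 29/13 ≈ 2.231 bits/symbol.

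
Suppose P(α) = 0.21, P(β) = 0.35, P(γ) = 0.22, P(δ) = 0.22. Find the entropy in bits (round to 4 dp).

1.9641 bits

H = −Σ pᵢ log₂ pᵢ.
−0.21·log₂(0.21) = 0.4728
−0.35·log₂(0.35) = 0.5301
−0.22·log₂(0.22) = 0.4806
−0.22·log₂(0.22) = 0.4806
Sum ≈ 1.9641 → 1.9641 bits.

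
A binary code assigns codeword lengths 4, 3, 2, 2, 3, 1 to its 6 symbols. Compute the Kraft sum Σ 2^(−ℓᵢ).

1.3125

With common denominator 2^4 = 16: Σ 2^(−ℓᵢ) = 1/16 + 2/16 + 4/16 + 4/16 + 2/16 + 8/16 = 21/16 = 1.3125.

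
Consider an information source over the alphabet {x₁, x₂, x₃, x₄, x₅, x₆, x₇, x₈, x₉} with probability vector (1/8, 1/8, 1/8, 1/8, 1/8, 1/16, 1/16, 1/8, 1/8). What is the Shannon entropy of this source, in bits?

Each probability is a power of 1/2, so log₂(1/p) is an integer.
H = Σ p·log₂(1/p) = 1/8·3 + 1/8·3 + 1/8·3 + 1/8·3 + 1/8·3 + 1/16·4 + 1/16·4 + 1/8·3 + 1/8·3 = 3.125 bits.

3.125 bits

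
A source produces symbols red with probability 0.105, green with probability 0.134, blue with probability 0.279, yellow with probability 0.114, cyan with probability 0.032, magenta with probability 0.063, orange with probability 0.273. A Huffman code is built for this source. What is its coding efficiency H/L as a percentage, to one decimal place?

99.2%

Entropy H = −Σ p log₂ p ≈ 2.5225 bits.
Huffman merges: 4/125+63/1000→19/200; 19/200+21/200→1/5; 57/500+67/500→31/125; 1/5+31/125→56/125; 273/1000+279/1000→69/125; 56/125+69/125→1. L = 2543/1000 ≈ 2.5430.
Efficiency = H/L = 2.5225/2.5430 = 99.2%.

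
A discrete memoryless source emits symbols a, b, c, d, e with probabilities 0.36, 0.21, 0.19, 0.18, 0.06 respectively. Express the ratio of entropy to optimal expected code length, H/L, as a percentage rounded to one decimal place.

95.9%

Entropy H = −Σ p log₂ p ≈ 2.1475 bits.
Huffman merges: 3/50+9/50→6/25; 19/100+21/100→2/5; 6/25+9/25→3/5; 2/5+3/5→1. L = 56/25 ≈ 2.2400.
Efficiency = H/L = 2.1475/2.2400 = 95.9%.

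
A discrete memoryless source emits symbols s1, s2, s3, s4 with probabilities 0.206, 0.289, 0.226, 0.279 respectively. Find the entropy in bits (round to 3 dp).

1.986 bits

H = −Σ pᵢ log₂ pᵢ.
−0.206·log₂(0.206) = 0.4695
−0.289·log₂(0.289) = 0.5176
−0.226·log₂(0.226) = 0.4849
−0.279·log₂(0.279) = 0.5138
Sum ≈ 1.9858 → 1.986 bits.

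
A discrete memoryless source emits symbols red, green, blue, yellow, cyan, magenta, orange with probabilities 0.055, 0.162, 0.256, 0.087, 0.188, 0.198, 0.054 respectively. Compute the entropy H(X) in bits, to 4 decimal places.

H = −Σ pᵢ log₂ pᵢ.
−0.055·log₂(0.055) = 0.2301
−0.162·log₂(0.162) = 0.4254
−0.256·log₂(0.256) = 0.5032
−0.087·log₂(0.087) = 0.3065
−0.188·log₂(0.188) = 0.4533
−0.198·log₂(0.198) = 0.4626
−0.054·log₂(0.054) = 0.2274
Sum ≈ 2.6086 → 2.6086 bits.

2.6086 bits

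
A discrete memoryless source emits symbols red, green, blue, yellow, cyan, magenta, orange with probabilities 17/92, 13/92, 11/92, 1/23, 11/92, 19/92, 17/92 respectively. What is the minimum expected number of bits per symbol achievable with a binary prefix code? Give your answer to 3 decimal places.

Repeatedly combine the two least-probable nodes; the expected code length is the sum of the merged weights.
merge 1/23 + 11/92 → 15/92
merge 11/92 + 13/92 → 6/23
merge 15/92 + 17/92 → 8/23
merge 17/92 + 19/92 → 9/23
merge 6/23 + 8/23 → 14/23
merge 9/23 + 14/23 → 1
L = 15/92 + 6/23 + 8/23 + 9/23 + 14/23 + 1 = 255/92 ≈ 2.772 bits/symbol.

2.772 bits/symbol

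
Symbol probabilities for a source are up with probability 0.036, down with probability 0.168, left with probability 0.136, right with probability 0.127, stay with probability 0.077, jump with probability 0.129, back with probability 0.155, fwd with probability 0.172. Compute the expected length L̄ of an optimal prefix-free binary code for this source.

Repeatedly combine the two least-probable nodes; the expected code length is the sum of the merged weights.
merge 9/250 + 77/1000 → 113/1000
merge 113/1000 + 127/1000 → 6/25
merge 129/1000 + 17/125 → 53/200
merge 31/200 + 21/125 → 323/1000
merge 43/250 + 6/25 → 103/250
merge 53/200 + 323/1000 → 147/250
merge 103/250 + 147/250 → 1
L = 113/1000 + 6/25 + 53/200 + 323/1000 + 103/250 + 147/250 + 1 = 2941/1000 = 2.941 bits/symbol.

2.941 bits/symbol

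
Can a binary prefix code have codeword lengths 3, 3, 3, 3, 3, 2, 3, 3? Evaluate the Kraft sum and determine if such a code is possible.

With common denominator 2^3 = 8: Σ 2^(−ℓᵢ) = 1/8 + 1/8 + 1/8 + 1/8 + 1/8 + 2/8 + 1/8 + 1/8 = 9/8 = 1.125.
Kraft's inequality requires Σ ≤ 1; here Σ = 1.125 > 1, so no such prefix code exists.

1.125; no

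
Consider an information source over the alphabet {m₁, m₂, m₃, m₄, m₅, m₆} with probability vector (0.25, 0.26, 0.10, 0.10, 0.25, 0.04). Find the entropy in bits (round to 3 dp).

2.355 bits

H = −Σ pᵢ log₂ pᵢ.
−0.25·log₂(0.25) = 0.5000
−0.26·log₂(0.26) = 0.5053
−0.10·log₂(0.10) = 0.3322
−0.10·log₂(0.10) = 0.3322
−0.25·log₂(0.25) = 0.5000
−0.04·log₂(0.04) = 0.1858
Sum ≈ 2.3554 → 2.355 bits.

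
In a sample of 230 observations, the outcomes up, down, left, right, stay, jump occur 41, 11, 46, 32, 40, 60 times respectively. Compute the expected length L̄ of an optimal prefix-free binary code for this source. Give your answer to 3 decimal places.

Probabilities are the counts divided by 230.
Repeatedly combine the two least-probable nodes; the expected code length is the sum of the merged weights.
merge 11/230 + 16/115 → 43/230
merge 4/23 + 41/230 → 81/230
merge 43/230 + 1/5 → 89/230
merge 6/23 + 81/230 → 141/230
merge 89/230 + 141/230 → 1
L = 43/230 + 81/230 + 89/230 + 141/230 + 1 = 292/115 ≈ 2.539 bits/symbol.

2.539 bits/symbol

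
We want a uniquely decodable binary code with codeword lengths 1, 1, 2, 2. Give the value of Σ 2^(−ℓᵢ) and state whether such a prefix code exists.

1.5; no

With common denominator 2^2 = 4: Σ 2^(−ℓᵢ) = 2/4 + 2/4 + 1/4 + 1/4 = 6/4 = 1.5.
Kraft's inequality requires Σ ≤ 1; here Σ = 1.5 > 1, so no such prefix code exists.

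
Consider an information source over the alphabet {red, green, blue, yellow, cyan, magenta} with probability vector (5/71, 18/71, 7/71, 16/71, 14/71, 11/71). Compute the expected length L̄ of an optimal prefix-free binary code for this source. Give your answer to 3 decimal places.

2.493 bits/symbol

Repeatedly combine the two least-probable nodes; the expected code length is the sum of the merged weights.
merge 5/71 + 7/71 → 12/71
merge 11/71 + 12/71 → 23/71
merge 14/71 + 16/71 → 30/71
merge 18/71 + 23/71 → 41/71
merge 30/71 + 41/71 → 1
L = 12/71 + 23/71 + 30/71 + 41/71 + 1 = 177/71 ≈ 2.493 bits/symbol.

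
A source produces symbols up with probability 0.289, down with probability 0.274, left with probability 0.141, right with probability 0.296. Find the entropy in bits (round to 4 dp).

1.9477 bits

H = −Σ pᵢ log₂ pᵢ.
−0.289·log₂(0.289) = 0.5176
−0.274·log₂(0.274) = 0.5118
−0.141·log₂(0.141) = 0.3985
−0.296·log₂(0.296) = 0.5199
Sum ≈ 1.9477 → 1.9477 bits.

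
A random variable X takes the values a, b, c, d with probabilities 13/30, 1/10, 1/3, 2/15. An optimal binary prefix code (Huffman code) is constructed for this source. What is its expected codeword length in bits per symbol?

Repeatedly combine the two least-probable nodes; the expected code length is the sum of the merged weights.
merge 1/10 + 2/15 → 7/30
merge 7/30 + 1/3 → 17/30
merge 13/30 + 17/30 → 1
L = 7/30 + 17/30 + 1 = 9/5 = 1.8 bits/symbol.

1.8 bits/symbol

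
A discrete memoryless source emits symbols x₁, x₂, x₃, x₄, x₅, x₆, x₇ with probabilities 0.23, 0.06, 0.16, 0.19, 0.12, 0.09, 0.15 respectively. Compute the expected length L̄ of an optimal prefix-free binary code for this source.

2.73 bits/symbol

Repeatedly combine the two least-probable nodes; the expected code length is the sum of the merged weights.
merge 3/50 + 9/100 → 3/20
merge 3/25 + 3/20 → 27/100
merge 3/20 + 4/25 → 31/100
merge 19/100 + 23/100 → 21/50
merge 27/100 + 31/100 → 29/50
merge 21/50 + 29/50 → 1
L = 3/20 + 27/100 + 31/100 + 21/50 + 29/50 + 1 = 273/100 = 2.73 bits/symbol.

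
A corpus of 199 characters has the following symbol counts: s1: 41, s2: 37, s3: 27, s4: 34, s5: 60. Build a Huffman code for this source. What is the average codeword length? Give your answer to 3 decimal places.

Probabilities are the counts divided by 199.
Repeatedly combine the two least-probable nodes; the expected code length is the sum of the merged weights.
merge 27/199 + 34/199 → 61/199
merge 37/199 + 41/199 → 78/199
merge 60/199 + 61/199 → 121/199
merge 78/199 + 121/199 → 1
L = 61/199 + 78/199 + 121/199 + 1 = 459/199 ≈ 2.307 bits/symbol.

2.307 bits/symbol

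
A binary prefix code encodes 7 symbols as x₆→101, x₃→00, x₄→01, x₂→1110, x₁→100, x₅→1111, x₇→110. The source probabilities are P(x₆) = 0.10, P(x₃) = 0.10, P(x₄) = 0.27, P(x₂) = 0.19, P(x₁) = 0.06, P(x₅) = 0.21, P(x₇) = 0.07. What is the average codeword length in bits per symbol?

L̄ = Σ pᵢ·ℓᵢ = 0.10·3 + 0.10·2 + 0.27·2 + 0.19·4 + 0.06·3 + 0.21·4 + 0.07·3 = 3.03 bits/symbol.

3.03 bits/symbol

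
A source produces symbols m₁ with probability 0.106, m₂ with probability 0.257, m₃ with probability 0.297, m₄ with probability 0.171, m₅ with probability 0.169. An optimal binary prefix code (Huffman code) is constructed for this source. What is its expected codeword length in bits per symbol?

Repeatedly combine the two least-probable nodes; the expected code length is the sum of the merged weights.
merge 53/500 + 169/1000 → 11/40
merge 171/1000 + 257/1000 → 107/250
merge 11/40 + 297/1000 → 143/250
merge 107/250 + 143/250 → 1
L = 11/40 + 107/250 + 143/250 + 1 = 91/40 = 2.275 bits/symbol.

2.275 bits/symbol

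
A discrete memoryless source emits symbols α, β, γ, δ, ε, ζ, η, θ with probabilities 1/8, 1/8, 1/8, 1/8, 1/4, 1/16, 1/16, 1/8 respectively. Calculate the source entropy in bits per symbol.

Each probability is a power of 1/2, so log₂(1/p) is an integer.
H = Σ p·log₂(1/p) = 1/8·3 + 1/8·3 + 1/8·3 + 1/8·3 + 1/4·2 + 1/16·4 + 1/16·4 + 1/8·3 = 2.875 bits.

2.875 bits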